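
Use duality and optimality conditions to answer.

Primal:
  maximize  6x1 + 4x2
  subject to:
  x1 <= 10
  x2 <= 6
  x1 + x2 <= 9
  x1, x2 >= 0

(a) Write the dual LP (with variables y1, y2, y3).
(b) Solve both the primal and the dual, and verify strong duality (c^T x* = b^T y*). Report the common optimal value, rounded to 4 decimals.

The standard primal-dual pair for 'max c^T x s.t. A x <= b, x >= 0' is:
  Dual:  min b^T y  s.t.  A^T y >= c,  y >= 0.

So the dual LP is:
  minimize  10y1 + 6y2 + 9y3
  subject to:
    y1 + y3 >= 6
    y2 + y3 >= 4
    y1, y2, y3 >= 0

Solving the primal: x* = (9, 0).
  primal value c^T x* = 54.
Solving the dual: y* = (0, 0, 6).
  dual value b^T y* = 54.
Strong duality: c^T x* = b^T y*. Confirmed.

54


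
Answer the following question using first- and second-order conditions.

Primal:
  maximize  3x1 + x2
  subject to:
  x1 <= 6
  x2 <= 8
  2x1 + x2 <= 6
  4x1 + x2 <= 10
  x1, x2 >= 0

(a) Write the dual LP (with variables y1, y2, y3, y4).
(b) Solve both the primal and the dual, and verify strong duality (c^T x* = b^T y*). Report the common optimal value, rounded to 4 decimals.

The standard primal-dual pair for 'max c^T x s.t. A x <= b, x >= 0' is:
  Dual:  min b^T y  s.t.  A^T y >= c,  y >= 0.

So the dual LP is:
  minimize  6y1 + 8y2 + 6y3 + 10y4
  subject to:
    y1 + 2y3 + 4y4 >= 3
    y2 + y3 + y4 >= 1
    y1, y2, y3, y4 >= 0

Solving the primal: x* = (2, 2).
  primal value c^T x* = 8.
Solving the dual: y* = (0, 0, 0.5, 0.5).
  dual value b^T y* = 8.
Strong duality: c^T x* = b^T y*. Confirmed.

8


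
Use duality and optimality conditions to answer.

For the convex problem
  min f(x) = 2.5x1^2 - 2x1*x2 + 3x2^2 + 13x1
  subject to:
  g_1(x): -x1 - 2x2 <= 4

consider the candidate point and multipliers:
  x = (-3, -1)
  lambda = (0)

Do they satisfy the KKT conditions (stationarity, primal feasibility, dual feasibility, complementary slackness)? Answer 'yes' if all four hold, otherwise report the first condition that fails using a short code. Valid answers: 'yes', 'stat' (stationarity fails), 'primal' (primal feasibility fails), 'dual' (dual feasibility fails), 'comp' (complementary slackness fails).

Gradient of f: grad f(x) = Q x + c = (0, 0)
Constraint values g_i(x) = a_i^T x - b_i:
  g_1((-3, -1)) = 1
Stationarity residual: grad f(x) + sum_i lambda_i a_i = (0, 0)
  -> stationarity OK
Primal feasibility (all g_i <= 0): FAILS
Dual feasibility (all lambda_i >= 0): OK
Complementary slackness (lambda_i * g_i(x) = 0 for all i): OK

Verdict: the first failing condition is primal_feasibility -> primal.

primal


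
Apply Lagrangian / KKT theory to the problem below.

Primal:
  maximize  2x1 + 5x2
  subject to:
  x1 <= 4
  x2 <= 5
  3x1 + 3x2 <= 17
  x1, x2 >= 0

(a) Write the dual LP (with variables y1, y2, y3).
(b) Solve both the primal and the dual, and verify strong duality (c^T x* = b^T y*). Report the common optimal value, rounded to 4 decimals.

The standard primal-dual pair for 'max c^T x s.t. A x <= b, x >= 0' is:
  Dual:  min b^T y  s.t.  A^T y >= c,  y >= 0.

So the dual LP is:
  minimize  4y1 + 5y2 + 17y3
  subject to:
    y1 + 3y3 >= 2
    y2 + 3y3 >= 5
    y1, y2, y3 >= 0

Solving the primal: x* = (0.6667, 5).
  primal value c^T x* = 26.3333.
Solving the dual: y* = (0, 3, 0.6667).
  dual value b^T y* = 26.3333.
Strong duality: c^T x* = b^T y*. Confirmed.

26.3333


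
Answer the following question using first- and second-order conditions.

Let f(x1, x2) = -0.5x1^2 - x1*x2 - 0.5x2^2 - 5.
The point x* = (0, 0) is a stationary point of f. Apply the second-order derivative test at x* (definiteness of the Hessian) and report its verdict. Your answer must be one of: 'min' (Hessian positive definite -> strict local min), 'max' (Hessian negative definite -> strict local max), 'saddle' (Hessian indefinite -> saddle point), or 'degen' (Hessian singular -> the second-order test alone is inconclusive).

Compute the Hessian H = grad^2 f:
  H = [[-1, -1], [-1, -1]]
Verify stationarity: grad f(x*) = H x* + g = (0, 0).
Eigenvalues of H: -2, 0.
H has a zero eigenvalue (singular; negative semidefinite but not definite), so H is neither positive definite, negative definite, nor indefinite. The second-order test alone is inconclusive -> degen.
(Indeed, f is constant along the null direction of H through x*, so x* is not a strict local extremum.)

degen


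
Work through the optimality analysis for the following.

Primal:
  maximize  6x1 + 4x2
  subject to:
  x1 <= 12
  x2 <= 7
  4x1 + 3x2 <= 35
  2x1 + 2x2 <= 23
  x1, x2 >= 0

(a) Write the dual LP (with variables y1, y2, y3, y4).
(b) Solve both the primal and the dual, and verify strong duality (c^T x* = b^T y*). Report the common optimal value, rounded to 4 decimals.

The standard primal-dual pair for 'max c^T x s.t. A x <= b, x >= 0' is:
  Dual:  min b^T y  s.t.  A^T y >= c,  y >= 0.

So the dual LP is:
  minimize  12y1 + 7y2 + 35y3 + 23y4
  subject to:
    y1 + 4y3 + 2y4 >= 6
    y2 + 3y3 + 2y4 >= 4
    y1, y2, y3, y4 >= 0

Solving the primal: x* = (8.75, 0).
  primal value c^T x* = 52.5.
Solving the dual: y* = (0, 0, 1.5, 0).
  dual value b^T y* = 52.5.
Strong duality: c^T x* = b^T y*. Confirmed.

52.5


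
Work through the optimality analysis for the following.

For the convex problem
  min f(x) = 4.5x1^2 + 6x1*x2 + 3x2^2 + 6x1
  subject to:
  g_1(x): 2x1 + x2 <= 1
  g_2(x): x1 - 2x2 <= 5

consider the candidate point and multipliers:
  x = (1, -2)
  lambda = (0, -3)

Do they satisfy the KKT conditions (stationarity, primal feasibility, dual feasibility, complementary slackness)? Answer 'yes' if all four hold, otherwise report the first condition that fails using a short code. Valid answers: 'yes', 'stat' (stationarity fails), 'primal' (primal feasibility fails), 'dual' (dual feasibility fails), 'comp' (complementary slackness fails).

Gradient of f: grad f(x) = Q x + c = (3, -6)
Constraint values g_i(x) = a_i^T x - b_i:
  g_1((1, -2)) = -1
  g_2((1, -2)) = 0
Stationarity residual: grad f(x) + sum_i lambda_i a_i = (0, 0)
  -> stationarity OK
Primal feasibility (all g_i <= 0): OK
Dual feasibility (all lambda_i >= 0): FAILS
Complementary slackness (lambda_i * g_i(x) = 0 for all i): OK

Verdict: the first failing condition is dual_feasibility -> dual.

dual


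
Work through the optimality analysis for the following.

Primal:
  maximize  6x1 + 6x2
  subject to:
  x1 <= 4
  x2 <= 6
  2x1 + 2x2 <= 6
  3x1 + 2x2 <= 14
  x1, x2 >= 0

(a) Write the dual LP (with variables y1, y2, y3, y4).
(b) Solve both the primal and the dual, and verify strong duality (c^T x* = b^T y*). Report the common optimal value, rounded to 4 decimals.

The standard primal-dual pair for 'max c^T x s.t. A x <= b, x >= 0' is:
  Dual:  min b^T y  s.t.  A^T y >= c,  y >= 0.

So the dual LP is:
  minimize  4y1 + 6y2 + 6y3 + 14y4
  subject to:
    y1 + 2y3 + 3y4 >= 6
    y2 + 2y3 + 2y4 >= 6
    y1, y2, y3, y4 >= 0

Solving the primal: x* = (3, 0).
  primal value c^T x* = 18.
Solving the dual: y* = (0, 0, 3, 0).
  dual value b^T y* = 18.
Strong duality: c^T x* = b^T y*. Confirmed.

18


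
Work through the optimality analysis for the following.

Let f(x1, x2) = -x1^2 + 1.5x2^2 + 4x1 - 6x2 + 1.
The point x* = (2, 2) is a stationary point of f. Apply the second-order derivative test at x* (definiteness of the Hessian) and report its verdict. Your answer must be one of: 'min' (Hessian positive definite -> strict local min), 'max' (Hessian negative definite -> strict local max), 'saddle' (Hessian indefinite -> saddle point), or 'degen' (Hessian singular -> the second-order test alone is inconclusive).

Compute the Hessian H = grad^2 f:
  H = [[-2, 0], [0, 3]]
Verify stationarity: grad f(x*) = H x* + g = (0, 0).
Eigenvalues of H: -2, 3.
Eigenvalues have mixed signs, so H is indefinite -> x* is a saddle point.

saddle


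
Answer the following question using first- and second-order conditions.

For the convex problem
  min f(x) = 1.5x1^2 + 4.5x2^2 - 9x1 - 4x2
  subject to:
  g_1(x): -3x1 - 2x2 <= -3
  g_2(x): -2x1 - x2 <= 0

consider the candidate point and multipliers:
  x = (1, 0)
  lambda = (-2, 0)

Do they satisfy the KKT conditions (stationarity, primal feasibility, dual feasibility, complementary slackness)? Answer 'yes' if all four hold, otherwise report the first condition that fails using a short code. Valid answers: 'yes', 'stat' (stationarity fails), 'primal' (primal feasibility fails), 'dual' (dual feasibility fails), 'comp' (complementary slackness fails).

Gradient of f: grad f(x) = Q x + c = (-6, -4)
Constraint values g_i(x) = a_i^T x - b_i:
  g_1((1, 0)) = 0
  g_2((1, 0)) = -2
Stationarity residual: grad f(x) + sum_i lambda_i a_i = (0, 0)
  -> stationarity OK
Primal feasibility (all g_i <= 0): OK
Dual feasibility (all lambda_i >= 0): FAILS
Complementary slackness (lambda_i * g_i(x) = 0 for all i): OK

Verdict: the first failing condition is dual_feasibility -> dual.

dual


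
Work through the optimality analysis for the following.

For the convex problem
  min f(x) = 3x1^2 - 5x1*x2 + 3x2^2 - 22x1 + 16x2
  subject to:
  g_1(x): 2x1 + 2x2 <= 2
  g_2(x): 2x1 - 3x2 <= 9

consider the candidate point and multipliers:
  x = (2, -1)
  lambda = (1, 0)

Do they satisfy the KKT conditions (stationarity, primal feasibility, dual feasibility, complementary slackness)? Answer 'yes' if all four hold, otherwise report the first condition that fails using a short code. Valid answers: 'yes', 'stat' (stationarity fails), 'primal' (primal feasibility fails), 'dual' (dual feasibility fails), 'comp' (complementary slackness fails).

Gradient of f: grad f(x) = Q x + c = (-5, 0)
Constraint values g_i(x) = a_i^T x - b_i:
  g_1((2, -1)) = 0
  g_2((2, -1)) = -2
Stationarity residual: grad f(x) + sum_i lambda_i a_i = (-3, 2)
  -> stationarity FAILS
Primal feasibility (all g_i <= 0): OK
Dual feasibility (all lambda_i >= 0): OK
Complementary slackness (lambda_i * g_i(x) = 0 for all i): OK

Verdict: the first failing condition is stationarity -> stat.

stat


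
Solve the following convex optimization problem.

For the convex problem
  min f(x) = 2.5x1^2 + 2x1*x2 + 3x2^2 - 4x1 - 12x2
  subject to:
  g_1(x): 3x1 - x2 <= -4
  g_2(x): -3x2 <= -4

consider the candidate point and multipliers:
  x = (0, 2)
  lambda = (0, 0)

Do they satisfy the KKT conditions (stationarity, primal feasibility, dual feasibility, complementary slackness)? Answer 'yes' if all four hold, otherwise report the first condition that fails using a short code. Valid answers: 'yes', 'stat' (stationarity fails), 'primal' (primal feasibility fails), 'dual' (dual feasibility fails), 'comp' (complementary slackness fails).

Gradient of f: grad f(x) = Q x + c = (0, 0)
Constraint values g_i(x) = a_i^T x - b_i:
  g_1((0, 2)) = 2
  g_2((0, 2)) = -2
Stationarity residual: grad f(x) + sum_i lambda_i a_i = (0, 0)
  -> stationarity OK
Primal feasibility (all g_i <= 0): FAILS
Dual feasibility (all lambda_i >= 0): OK
Complementary slackness (lambda_i * g_i(x) = 0 for all i): OK

Verdict: the first failing condition is primal_feasibility -> primal.

primal


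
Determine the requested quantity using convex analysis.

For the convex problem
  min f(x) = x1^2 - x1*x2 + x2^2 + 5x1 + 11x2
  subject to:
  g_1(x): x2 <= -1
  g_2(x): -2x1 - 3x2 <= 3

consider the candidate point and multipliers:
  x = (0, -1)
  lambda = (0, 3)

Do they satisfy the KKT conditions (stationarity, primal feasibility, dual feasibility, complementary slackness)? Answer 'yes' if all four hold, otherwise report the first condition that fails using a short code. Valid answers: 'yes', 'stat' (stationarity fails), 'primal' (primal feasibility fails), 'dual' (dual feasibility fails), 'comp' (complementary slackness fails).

Gradient of f: grad f(x) = Q x + c = (6, 9)
Constraint values g_i(x) = a_i^T x - b_i:
  g_1((0, -1)) = 0
  g_2((0, -1)) = 0
Stationarity residual: grad f(x) + sum_i lambda_i a_i = (0, 0)
  -> stationarity OK
Primal feasibility (all g_i <= 0): OK
Dual feasibility (all lambda_i >= 0): OK
Complementary slackness (lambda_i * g_i(x) = 0 for all i): OK

Verdict: yes, KKT holds.

yes


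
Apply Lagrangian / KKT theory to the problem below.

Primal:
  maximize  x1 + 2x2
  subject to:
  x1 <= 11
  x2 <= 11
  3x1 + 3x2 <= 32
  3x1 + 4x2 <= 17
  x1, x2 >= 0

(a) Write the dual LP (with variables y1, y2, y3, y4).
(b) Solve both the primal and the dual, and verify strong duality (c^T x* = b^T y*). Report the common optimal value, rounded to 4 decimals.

The standard primal-dual pair for 'max c^T x s.t. A x <= b, x >= 0' is:
  Dual:  min b^T y  s.t.  A^T y >= c,  y >= 0.

So the dual LP is:
  minimize  11y1 + 11y2 + 32y3 + 17y4
  subject to:
    y1 + 3y3 + 3y4 >= 1
    y2 + 3y3 + 4y4 >= 2
    y1, y2, y3, y4 >= 0

Solving the primal: x* = (0, 4.25).
  primal value c^T x* = 8.5.
Solving the dual: y* = (0, 0, 0, 0.5).
  dual value b^T y* = 8.5.
Strong duality: c^T x* = b^T y*. Confirmed.

8.5


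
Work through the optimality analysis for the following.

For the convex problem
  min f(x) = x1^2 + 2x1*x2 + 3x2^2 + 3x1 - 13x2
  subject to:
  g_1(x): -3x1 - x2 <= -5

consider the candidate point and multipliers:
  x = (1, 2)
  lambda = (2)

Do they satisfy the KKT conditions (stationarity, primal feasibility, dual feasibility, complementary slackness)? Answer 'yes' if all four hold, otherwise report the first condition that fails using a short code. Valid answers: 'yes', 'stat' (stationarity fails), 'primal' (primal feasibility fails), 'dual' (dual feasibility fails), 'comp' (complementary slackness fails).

Gradient of f: grad f(x) = Q x + c = (9, 1)
Constraint values g_i(x) = a_i^T x - b_i:
  g_1((1, 2)) = 0
Stationarity residual: grad f(x) + sum_i lambda_i a_i = (3, -1)
  -> stationarity FAILS
Primal feasibility (all g_i <= 0): OK
Dual feasibility (all lambda_i >= 0): OK
Complementary slackness (lambda_i * g_i(x) = 0 for all i): OK

Verdict: the first failing condition is stationarity -> stat.

stat


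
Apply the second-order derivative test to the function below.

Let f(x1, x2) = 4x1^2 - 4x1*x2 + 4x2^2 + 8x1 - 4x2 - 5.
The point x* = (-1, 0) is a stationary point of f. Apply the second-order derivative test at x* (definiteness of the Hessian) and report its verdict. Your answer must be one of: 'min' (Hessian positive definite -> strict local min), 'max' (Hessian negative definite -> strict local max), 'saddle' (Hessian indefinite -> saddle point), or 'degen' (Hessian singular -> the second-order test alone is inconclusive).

Compute the Hessian H = grad^2 f:
  H = [[8, -4], [-4, 8]]
Verify stationarity: grad f(x*) = H x* + g = (0, 0).
Eigenvalues of H: 4, 12.
Both eigenvalues > 0, so H is positive definite -> x* is a strict local min.

min


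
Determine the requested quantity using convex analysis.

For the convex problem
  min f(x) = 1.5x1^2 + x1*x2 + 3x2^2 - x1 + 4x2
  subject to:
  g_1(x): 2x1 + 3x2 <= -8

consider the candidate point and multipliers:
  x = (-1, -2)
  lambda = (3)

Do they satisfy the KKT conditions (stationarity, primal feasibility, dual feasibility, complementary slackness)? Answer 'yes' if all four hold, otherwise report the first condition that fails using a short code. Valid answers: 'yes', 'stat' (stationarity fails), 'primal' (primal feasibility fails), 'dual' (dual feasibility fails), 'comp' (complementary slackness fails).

Gradient of f: grad f(x) = Q x + c = (-6, -9)
Constraint values g_i(x) = a_i^T x - b_i:
  g_1((-1, -2)) = 0
Stationarity residual: grad f(x) + sum_i lambda_i a_i = (0, 0)
  -> stationarity OK
Primal feasibility (all g_i <= 0): OK
Dual feasibility (all lambda_i >= 0): OK
Complementary slackness (lambda_i * g_i(x) = 0 for all i): OK

Verdict: yes, KKT holds.

yes


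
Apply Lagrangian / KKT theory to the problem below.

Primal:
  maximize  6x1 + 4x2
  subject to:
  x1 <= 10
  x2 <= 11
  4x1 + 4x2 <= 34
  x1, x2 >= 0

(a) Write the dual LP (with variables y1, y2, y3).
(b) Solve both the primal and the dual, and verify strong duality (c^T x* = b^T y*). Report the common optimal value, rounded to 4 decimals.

The standard primal-dual pair for 'max c^T x s.t. A x <= b, x >= 0' is:
  Dual:  min b^T y  s.t.  A^T y >= c,  y >= 0.

So the dual LP is:
  minimize  10y1 + 11y2 + 34y3
  subject to:
    y1 + 4y3 >= 6
    y2 + 4y3 >= 4
    y1, y2, y3 >= 0

Solving the primal: x* = (8.5, 0).
  primal value c^T x* = 51.
Solving the dual: y* = (0, 0, 1.5).
  dual value b^T y* = 51.
Strong duality: c^T x* = b^T y*. Confirmed.

51


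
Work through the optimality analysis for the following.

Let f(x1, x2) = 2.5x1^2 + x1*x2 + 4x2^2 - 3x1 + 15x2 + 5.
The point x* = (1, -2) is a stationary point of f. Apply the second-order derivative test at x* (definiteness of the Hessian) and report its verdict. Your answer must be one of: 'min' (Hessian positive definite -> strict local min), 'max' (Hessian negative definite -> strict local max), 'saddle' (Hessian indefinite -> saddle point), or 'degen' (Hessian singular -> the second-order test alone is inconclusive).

Compute the Hessian H = grad^2 f:
  H = [[5, 1], [1, 8]]
Verify stationarity: grad f(x*) = H x* + g = (0, 0).
Eigenvalues of H: 4.6972, 8.3028.
Both eigenvalues > 0, so H is positive definite -> x* is a strict local min.

min


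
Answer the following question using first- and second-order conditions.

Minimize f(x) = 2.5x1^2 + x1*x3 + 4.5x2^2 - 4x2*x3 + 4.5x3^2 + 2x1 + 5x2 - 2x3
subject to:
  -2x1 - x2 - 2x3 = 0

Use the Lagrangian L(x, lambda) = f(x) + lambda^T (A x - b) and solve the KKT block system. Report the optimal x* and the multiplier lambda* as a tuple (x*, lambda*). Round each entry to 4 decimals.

Form the Lagrangian:
  L(x, lambda) = (1/2) x^T Q x + c^T x + lambda^T (A x - b)
Stationarity (grad_x L = 0): Q x + c + A^T lambda = 0.
Primal feasibility: A x = b.

This gives the KKT block system:
  [ Q   A^T ] [ x     ]   [-c ]
  [ A    0  ] [ lambda ] = [ b ]

Solving the linear system:
  x*      = (-0.1092, -0.3361, 0.2773)
  lambda* = (0.8655)
  f(x*)   = -1.2269

x* = (-0.1092, -0.3361, 0.2773), lambda* = (0.8655)


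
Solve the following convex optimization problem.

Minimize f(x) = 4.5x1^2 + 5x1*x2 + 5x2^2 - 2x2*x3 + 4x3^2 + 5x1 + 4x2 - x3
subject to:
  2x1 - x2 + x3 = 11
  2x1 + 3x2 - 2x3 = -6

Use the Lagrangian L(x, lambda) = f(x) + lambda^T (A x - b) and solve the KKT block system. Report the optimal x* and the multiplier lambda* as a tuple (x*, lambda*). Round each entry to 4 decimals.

Form the Lagrangian:
  L(x, lambda) = (1/2) x^T Q x + c^T x + lambda^T (A x - b)
Stationarity (grad_x L = 0): Q x + c + A^T lambda = 0.
Primal feasibility: A x = b.

This gives the KKT block system:
  [ Q   A^T ] [ x     ]   [-c ]
  [ A    0  ] [ lambda ] = [ b ]

Solving the linear system:
  x*      = (3.2417, -3.4499, 1.0668)
  lambda* = (-10.4531, 1.9905)
  f(x*)   = 64.1343

x* = (3.2417, -3.4499, 1.0668), lambda* = (-10.4531, 1.9905)


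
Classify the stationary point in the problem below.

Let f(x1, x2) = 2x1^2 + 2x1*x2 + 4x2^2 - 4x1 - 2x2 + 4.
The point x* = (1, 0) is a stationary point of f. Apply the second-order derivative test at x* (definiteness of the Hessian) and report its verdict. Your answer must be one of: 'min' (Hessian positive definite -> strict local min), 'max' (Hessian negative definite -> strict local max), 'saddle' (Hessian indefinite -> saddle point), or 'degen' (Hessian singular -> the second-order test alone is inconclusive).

Compute the Hessian H = grad^2 f:
  H = [[4, 2], [2, 8]]
Verify stationarity: grad f(x*) = H x* + g = (0, 0).
Eigenvalues of H: 3.1716, 8.8284.
Both eigenvalues > 0, so H is positive definite -> x* is a strict local min.

min


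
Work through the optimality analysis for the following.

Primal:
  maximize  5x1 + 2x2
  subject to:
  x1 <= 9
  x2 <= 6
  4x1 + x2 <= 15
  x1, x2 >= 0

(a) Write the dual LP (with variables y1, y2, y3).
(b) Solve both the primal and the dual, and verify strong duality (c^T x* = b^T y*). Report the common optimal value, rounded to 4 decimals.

The standard primal-dual pair for 'max c^T x s.t. A x <= b, x >= 0' is:
  Dual:  min b^T y  s.t.  A^T y >= c,  y >= 0.

So the dual LP is:
  minimize  9y1 + 6y2 + 15y3
  subject to:
    y1 + 4y3 >= 5
    y2 + y3 >= 2
    y1, y2, y3 >= 0

Solving the primal: x* = (2.25, 6).
  primal value c^T x* = 23.25.
Solving the dual: y* = (0, 0.75, 1.25).
  dual value b^T y* = 23.25.
Strong duality: c^T x* = b^T y*. Confirmed.

23.25


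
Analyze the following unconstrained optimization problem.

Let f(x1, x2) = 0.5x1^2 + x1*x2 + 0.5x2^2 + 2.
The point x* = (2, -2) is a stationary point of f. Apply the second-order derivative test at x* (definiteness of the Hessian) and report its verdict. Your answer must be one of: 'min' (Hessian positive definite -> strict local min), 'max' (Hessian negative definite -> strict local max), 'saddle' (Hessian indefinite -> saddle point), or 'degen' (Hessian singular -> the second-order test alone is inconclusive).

Compute the Hessian H = grad^2 f:
  H = [[1, 1], [1, 1]]
Verify stationarity: grad f(x*) = H x* + g = (0, 0).
Eigenvalues of H: 0, 2.
H has a zero eigenvalue (singular; positive semidefinite but not definite), so H is neither positive definite, negative definite, nor indefinite. The second-order test alone is inconclusive -> degen.
(Indeed, f is constant along the null direction of H through x*, so x* is not a strict local extremum.)

degen


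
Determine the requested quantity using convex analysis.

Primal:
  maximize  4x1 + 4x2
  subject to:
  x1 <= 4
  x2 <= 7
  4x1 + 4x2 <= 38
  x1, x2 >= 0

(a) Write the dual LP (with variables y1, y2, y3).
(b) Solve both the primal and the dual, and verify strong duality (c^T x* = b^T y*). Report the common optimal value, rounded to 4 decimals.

The standard primal-dual pair for 'max c^T x s.t. A x <= b, x >= 0' is:
  Dual:  min b^T y  s.t.  A^T y >= c,  y >= 0.

So the dual LP is:
  minimize  4y1 + 7y2 + 38y3
  subject to:
    y1 + 4y3 >= 4
    y2 + 4y3 >= 4
    y1, y2, y3 >= 0

Solving the primal: x* = (2.5, 7).
  primal value c^T x* = 38.
Solving the dual: y* = (0, 0, 1).
  dual value b^T y* = 38.
Strong duality: c^T x* = b^T y*. Confirmed.

38


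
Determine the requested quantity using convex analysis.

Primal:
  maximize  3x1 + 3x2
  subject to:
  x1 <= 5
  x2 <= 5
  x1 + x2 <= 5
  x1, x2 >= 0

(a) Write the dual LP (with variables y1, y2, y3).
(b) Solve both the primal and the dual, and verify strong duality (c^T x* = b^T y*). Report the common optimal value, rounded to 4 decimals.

The standard primal-dual pair for 'max c^T x s.t. A x <= b, x >= 0' is:
  Dual:  min b^T y  s.t.  A^T y >= c,  y >= 0.

So the dual LP is:
  minimize  5y1 + 5y2 + 5y3
  subject to:
    y1 + y3 >= 3
    y2 + y3 >= 3
    y1, y2, y3 >= 0

Solving the primal: x* = (0, 5).
  primal value c^T x* = 15.
Solving the dual: y* = (0, 0, 3).
  dual value b^T y* = 15.
Strong duality: c^T x* = b^T y*. Confirmed.

15


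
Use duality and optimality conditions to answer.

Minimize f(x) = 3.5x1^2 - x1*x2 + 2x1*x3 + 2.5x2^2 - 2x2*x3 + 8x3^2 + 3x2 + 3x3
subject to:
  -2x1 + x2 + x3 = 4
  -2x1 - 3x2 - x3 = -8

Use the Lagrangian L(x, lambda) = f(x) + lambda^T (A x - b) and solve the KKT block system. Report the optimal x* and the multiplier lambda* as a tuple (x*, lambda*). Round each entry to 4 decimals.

Form the Lagrangian:
  L(x, lambda) = (1/2) x^T Q x + c^T x + lambda^T (A x - b)
Stationarity (grad_x L = 0): Q x + c + A^T lambda = 0.
Primal feasibility: A x = b.

This gives the KKT block system:
  [ Q   A^T ] [ x     ]   [-c ]
  [ A    0  ] [ lambda ] = [ b ]

Solving the linear system:
  x*      = (-0.3224, 2.6448, 0.7104)
  lambda* = (-5.0866, 3.3463)
  f(x*)   = 28.591

x* = (-0.3224, 2.6448, 0.7104), lambda* = (-5.0866, 3.3463)


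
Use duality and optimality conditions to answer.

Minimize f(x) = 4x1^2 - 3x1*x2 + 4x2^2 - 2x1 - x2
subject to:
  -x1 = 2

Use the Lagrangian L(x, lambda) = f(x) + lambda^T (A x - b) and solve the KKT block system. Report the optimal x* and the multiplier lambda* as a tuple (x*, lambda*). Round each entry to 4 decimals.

Form the Lagrangian:
  L(x, lambda) = (1/2) x^T Q x + c^T x + lambda^T (A x - b)
Stationarity (grad_x L = 0): Q x + c + A^T lambda = 0.
Primal feasibility: A x = b.

This gives the KKT block system:
  [ Q   A^T ] [ x     ]   [-c ]
  [ A    0  ] [ lambda ] = [ b ]

Solving the linear system:
  x*      = (-2, -0.625)
  lambda* = (-16.125)
  f(x*)   = 18.4375

x* = (-2, -0.625), lambda* = (-16.125)


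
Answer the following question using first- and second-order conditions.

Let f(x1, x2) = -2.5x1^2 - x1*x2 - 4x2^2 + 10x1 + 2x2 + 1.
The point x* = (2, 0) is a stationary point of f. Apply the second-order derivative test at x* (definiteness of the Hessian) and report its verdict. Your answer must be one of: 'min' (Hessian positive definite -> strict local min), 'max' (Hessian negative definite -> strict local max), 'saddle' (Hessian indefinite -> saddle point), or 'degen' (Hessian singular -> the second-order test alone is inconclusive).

Compute the Hessian H = grad^2 f:
  H = [[-5, -1], [-1, -8]]
Verify stationarity: grad f(x*) = H x* + g = (0, 0).
Eigenvalues of H: -8.3028, -4.6972.
Both eigenvalues < 0, so H is negative definite -> x* is a strict local max.

max


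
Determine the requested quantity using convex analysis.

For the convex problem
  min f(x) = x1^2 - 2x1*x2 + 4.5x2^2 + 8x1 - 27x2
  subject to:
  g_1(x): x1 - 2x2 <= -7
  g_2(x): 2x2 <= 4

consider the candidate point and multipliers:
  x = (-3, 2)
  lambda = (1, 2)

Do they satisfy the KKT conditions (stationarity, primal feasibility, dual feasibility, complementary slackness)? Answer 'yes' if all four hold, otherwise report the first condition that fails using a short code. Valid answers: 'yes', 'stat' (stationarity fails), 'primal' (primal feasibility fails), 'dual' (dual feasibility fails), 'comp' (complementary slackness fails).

Gradient of f: grad f(x) = Q x + c = (-2, -3)
Constraint values g_i(x) = a_i^T x - b_i:
  g_1((-3, 2)) = 0
  g_2((-3, 2)) = 0
Stationarity residual: grad f(x) + sum_i lambda_i a_i = (-1, -1)
  -> stationarity FAILS
Primal feasibility (all g_i <= 0): OK
Dual feasibility (all lambda_i >= 0): OK
Complementary slackness (lambda_i * g_i(x) = 0 for all i): OK

Verdict: the first failing condition is stationarity -> stat.

stat


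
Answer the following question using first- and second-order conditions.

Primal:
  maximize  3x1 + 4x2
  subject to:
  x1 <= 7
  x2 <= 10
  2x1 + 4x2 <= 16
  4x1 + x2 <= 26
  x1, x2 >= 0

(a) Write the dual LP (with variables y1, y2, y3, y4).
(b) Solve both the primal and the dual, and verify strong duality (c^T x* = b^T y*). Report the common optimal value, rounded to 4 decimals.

The standard primal-dual pair for 'max c^T x s.t. A x <= b, x >= 0' is:
  Dual:  min b^T y  s.t.  A^T y >= c,  y >= 0.

So the dual LP is:
  minimize  7y1 + 10y2 + 16y3 + 26y4
  subject to:
    y1 + 2y3 + 4y4 >= 3
    y2 + 4y3 + y4 >= 4
    y1, y2, y3, y4 >= 0

Solving the primal: x* = (6.2857, 0.8571).
  primal value c^T x* = 22.2857.
Solving the dual: y* = (0, 0, 0.9286, 0.2857).
  dual value b^T y* = 22.2857.
Strong duality: c^T x* = b^T y*. Confirmed.

22.2857


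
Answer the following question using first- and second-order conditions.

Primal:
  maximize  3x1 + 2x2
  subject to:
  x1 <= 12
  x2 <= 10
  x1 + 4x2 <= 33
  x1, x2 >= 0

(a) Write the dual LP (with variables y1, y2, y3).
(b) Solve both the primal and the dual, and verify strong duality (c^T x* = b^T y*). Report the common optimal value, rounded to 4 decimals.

The standard primal-dual pair for 'max c^T x s.t. A x <= b, x >= 0' is:
  Dual:  min b^T y  s.t.  A^T y >= c,  y >= 0.

So the dual LP is:
  minimize  12y1 + 10y2 + 33y3
  subject to:
    y1 + y3 >= 3
    y2 + 4y3 >= 2
    y1, y2, y3 >= 0

Solving the primal: x* = (12, 5.25).
  primal value c^T x* = 46.5.
Solving the dual: y* = (2.5, 0, 0.5).
  dual value b^T y* = 46.5.
Strong duality: c^T x* = b^T y*. Confirmed.

46.5


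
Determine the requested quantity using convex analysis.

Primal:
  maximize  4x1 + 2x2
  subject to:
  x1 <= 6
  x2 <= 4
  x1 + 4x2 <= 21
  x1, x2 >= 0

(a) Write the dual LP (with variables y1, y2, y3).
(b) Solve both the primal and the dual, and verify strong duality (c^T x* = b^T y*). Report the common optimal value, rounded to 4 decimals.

The standard primal-dual pair for 'max c^T x s.t. A x <= b, x >= 0' is:
  Dual:  min b^T y  s.t.  A^T y >= c,  y >= 0.

So the dual LP is:
  minimize  6y1 + 4y2 + 21y3
  subject to:
    y1 + y3 >= 4
    y2 + 4y3 >= 2
    y1, y2, y3 >= 0

Solving the primal: x* = (6, 3.75).
  primal value c^T x* = 31.5.
Solving the dual: y* = (3.5, 0, 0.5).
  dual value b^T y* = 31.5.
Strong duality: c^T x* = b^T y*. Confirmed.

31.5


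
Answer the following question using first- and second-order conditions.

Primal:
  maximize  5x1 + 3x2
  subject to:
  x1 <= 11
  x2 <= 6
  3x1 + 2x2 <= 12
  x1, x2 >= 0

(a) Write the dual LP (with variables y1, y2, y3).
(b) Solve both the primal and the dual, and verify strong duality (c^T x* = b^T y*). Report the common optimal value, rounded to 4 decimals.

The standard primal-dual pair for 'max c^T x s.t. A x <= b, x >= 0' is:
  Dual:  min b^T y  s.t.  A^T y >= c,  y >= 0.

So the dual LP is:
  minimize  11y1 + 6y2 + 12y3
  subject to:
    y1 + 3y3 >= 5
    y2 + 2y3 >= 3
    y1, y2, y3 >= 0

Solving the primal: x* = (4, 0).
  primal value c^T x* = 20.
Solving the dual: y* = (0, 0, 1.6667).
  dual value b^T y* = 20.
Strong duality: c^T x* = b^T y*. Confirmed.

20


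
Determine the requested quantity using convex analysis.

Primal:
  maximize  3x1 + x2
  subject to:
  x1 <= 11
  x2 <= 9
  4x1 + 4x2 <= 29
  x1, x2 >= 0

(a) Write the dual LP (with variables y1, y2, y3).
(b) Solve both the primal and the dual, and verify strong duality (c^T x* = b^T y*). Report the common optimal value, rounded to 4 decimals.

The standard primal-dual pair for 'max c^T x s.t. A x <= b, x >= 0' is:
  Dual:  min b^T y  s.t.  A^T y >= c,  y >= 0.

So the dual LP is:
  minimize  11y1 + 9y2 + 29y3
  subject to:
    y1 + 4y3 >= 3
    y2 + 4y3 >= 1
    y1, y2, y3 >= 0

Solving the primal: x* = (7.25, 0).
  primal value c^T x* = 21.75.
Solving the dual: y* = (0, 0, 0.75).
  dual value b^T y* = 21.75.
Strong duality: c^T x* = b^T y*. Confirmed.

21.75


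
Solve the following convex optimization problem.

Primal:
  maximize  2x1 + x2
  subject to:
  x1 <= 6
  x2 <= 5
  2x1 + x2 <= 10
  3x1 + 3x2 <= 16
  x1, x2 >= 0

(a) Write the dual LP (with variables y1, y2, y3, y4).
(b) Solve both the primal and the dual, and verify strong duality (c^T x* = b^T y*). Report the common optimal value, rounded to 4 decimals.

The standard primal-dual pair for 'max c^T x s.t. A x <= b, x >= 0' is:
  Dual:  min b^T y  s.t.  A^T y >= c,  y >= 0.

So the dual LP is:
  minimize  6y1 + 5y2 + 10y3 + 16y4
  subject to:
    y1 + 2y3 + 3y4 >= 2
    y2 + y3 + 3y4 >= 1
    y1, y2, y3, y4 >= 0

Solving the primal: x* = (4.6667, 0.6667).
  primal value c^T x* = 10.
Solving the dual: y* = (0, 0, 1, 0).
  dual value b^T y* = 10.
Strong duality: c^T x* = b^T y*. Confirmed.

10


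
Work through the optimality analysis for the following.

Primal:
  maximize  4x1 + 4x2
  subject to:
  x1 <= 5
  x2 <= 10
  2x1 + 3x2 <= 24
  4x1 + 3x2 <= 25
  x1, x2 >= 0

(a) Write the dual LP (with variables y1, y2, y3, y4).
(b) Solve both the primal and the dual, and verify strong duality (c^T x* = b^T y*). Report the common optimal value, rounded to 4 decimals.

The standard primal-dual pair for 'max c^T x s.t. A x <= b, x >= 0' is:
  Dual:  min b^T y  s.t.  A^T y >= c,  y >= 0.

So the dual LP is:
  minimize  5y1 + 10y2 + 24y3 + 25y4
  subject to:
    y1 + 2y3 + 4y4 >= 4
    y2 + 3y3 + 3y4 >= 4
    y1, y2, y3, y4 >= 0

Solving the primal: x* = (0.5, 7.6667).
  primal value c^T x* = 32.6667.
Solving the dual: y* = (0, 0, 0.6667, 0.6667).
  dual value b^T y* = 32.6667.
Strong duality: c^T x* = b^T y*. Confirmed.

32.6667


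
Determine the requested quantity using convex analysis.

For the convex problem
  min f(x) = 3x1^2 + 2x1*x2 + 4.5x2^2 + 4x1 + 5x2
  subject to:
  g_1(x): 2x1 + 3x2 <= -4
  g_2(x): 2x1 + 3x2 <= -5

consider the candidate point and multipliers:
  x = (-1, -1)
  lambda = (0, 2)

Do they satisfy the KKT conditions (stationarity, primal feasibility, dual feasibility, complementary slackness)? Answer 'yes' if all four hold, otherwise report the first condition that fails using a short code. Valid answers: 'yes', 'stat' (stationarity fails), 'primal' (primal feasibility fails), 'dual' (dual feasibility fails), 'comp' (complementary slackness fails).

Gradient of f: grad f(x) = Q x + c = (-4, -6)
Constraint values g_i(x) = a_i^T x - b_i:
  g_1((-1, -1)) = -1
  g_2((-1, -1)) = 0
Stationarity residual: grad f(x) + sum_i lambda_i a_i = (0, 0)
  -> stationarity OK
Primal feasibility (all g_i <= 0): OK
Dual feasibility (all lambda_i >= 0): OK
Complementary slackness (lambda_i * g_i(x) = 0 for all i): OK

Verdict: yes, KKT holds.

yes


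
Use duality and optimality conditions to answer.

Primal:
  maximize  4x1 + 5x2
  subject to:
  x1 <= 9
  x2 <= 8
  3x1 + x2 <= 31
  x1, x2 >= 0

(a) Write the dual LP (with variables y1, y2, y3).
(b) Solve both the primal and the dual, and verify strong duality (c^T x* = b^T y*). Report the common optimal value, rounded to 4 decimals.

The standard primal-dual pair for 'max c^T x s.t. A x <= b, x >= 0' is:
  Dual:  min b^T y  s.t.  A^T y >= c,  y >= 0.

So the dual LP is:
  minimize  9y1 + 8y2 + 31y3
  subject to:
    y1 + 3y3 >= 4
    y2 + y3 >= 5
    y1, y2, y3 >= 0

Solving the primal: x* = (7.6667, 8).
  primal value c^T x* = 70.6667.
Solving the dual: y* = (0, 3.6667, 1.3333).
  dual value b^T y* = 70.6667.
Strong duality: c^T x* = b^T y*. Confirmed.

70.6667


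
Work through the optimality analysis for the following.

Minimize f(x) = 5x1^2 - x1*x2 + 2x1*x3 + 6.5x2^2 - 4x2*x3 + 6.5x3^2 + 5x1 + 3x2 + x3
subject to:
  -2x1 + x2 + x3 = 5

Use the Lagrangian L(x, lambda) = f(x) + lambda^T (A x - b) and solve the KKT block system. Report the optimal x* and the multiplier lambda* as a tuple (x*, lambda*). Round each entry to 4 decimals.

Form the Lagrangian:
  L(x, lambda) = (1/2) x^T Q x + c^T x + lambda^T (A x - b)
Stationarity (grad_x L = 0): Q x + c + A^T lambda = 0.
Primal feasibility: A x = b.

This gives the KKT block system:
  [ Q   A^T ] [ x     ]   [-c ]
  [ A    0  ] [ lambda ] = [ b ]

Solving the linear system:
  x*      = (-1.906, 0.367, 0.821)
  lambda* = (-6.3927)
  f(x*)   = 12.1775

x* = (-1.906, 0.367, 0.821), lambda* = (-6.3927)


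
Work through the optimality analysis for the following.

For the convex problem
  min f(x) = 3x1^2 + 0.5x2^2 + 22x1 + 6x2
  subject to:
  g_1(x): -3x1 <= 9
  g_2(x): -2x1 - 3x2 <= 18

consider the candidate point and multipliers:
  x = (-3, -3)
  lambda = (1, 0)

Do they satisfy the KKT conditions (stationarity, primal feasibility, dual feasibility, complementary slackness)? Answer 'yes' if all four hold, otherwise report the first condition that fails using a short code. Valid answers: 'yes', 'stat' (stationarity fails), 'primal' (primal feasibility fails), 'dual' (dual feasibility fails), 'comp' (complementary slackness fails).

Gradient of f: grad f(x) = Q x + c = (4, 3)
Constraint values g_i(x) = a_i^T x - b_i:
  g_1((-3, -3)) = 0
  g_2((-3, -3)) = -3
Stationarity residual: grad f(x) + sum_i lambda_i a_i = (1, 3)
  -> stationarity FAILS
Primal feasibility (all g_i <= 0): OK
Dual feasibility (all lambda_i >= 0): OK
Complementary slackness (lambda_i * g_i(x) = 0 for all i): OK

Verdict: the first failing condition is stationarity -> stat.

stat


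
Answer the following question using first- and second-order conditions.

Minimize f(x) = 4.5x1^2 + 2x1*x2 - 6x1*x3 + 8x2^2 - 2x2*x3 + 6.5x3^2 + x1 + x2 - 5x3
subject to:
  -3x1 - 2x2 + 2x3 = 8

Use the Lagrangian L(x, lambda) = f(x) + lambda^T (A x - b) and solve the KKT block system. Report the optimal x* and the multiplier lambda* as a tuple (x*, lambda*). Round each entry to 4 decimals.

Form the Lagrangian:
  L(x, lambda) = (1/2) x^T Q x + c^T x + lambda^T (A x - b)
Stationarity (grad_x L = 0): Q x + c + A^T lambda = 0.
Primal feasibility: A x = b.

This gives the KKT block system:
  [ Q   A^T ] [ x     ]   [-c ]
  [ A    0  ] [ lambda ] = [ b ]

Solving the linear system:
  x*      = (-1.9643, -0.6179, 0.4357)
  lambda* = (-6.8429)
  f(x*)   = 24.9911

x* = (-1.9643, -0.6179, 0.4357), lambda* = (-6.8429)


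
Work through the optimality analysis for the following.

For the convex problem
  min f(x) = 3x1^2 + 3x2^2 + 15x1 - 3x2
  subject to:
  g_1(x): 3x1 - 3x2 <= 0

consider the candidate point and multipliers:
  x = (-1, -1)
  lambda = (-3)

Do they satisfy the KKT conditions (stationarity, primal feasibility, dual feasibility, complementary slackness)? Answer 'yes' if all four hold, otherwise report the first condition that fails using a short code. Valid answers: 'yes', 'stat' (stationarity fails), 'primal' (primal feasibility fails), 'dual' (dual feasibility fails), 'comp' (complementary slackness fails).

Gradient of f: grad f(x) = Q x + c = (9, -9)
Constraint values g_i(x) = a_i^T x - b_i:
  g_1((-1, -1)) = 0
Stationarity residual: grad f(x) + sum_i lambda_i a_i = (0, 0)
  -> stationarity OK
Primal feasibility (all g_i <= 0): OK
Dual feasibility (all lambda_i >= 0): FAILS
Complementary slackness (lambda_i * g_i(x) = 0 for all i): OK

Verdict: the first failing condition is dual_feasibility -> dual.

dual


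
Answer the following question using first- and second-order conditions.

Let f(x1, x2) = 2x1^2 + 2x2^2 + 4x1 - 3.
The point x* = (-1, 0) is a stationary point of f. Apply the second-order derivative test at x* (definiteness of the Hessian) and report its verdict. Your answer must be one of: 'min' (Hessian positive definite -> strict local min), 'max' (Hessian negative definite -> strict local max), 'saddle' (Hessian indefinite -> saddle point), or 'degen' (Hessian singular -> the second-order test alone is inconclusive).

Compute the Hessian H = grad^2 f:
  H = [[4, 0], [0, 4]]
Verify stationarity: grad f(x*) = H x* + g = (0, 0).
Eigenvalues of H: 4, 4.
Both eigenvalues > 0, so H is positive definite -> x* is a strict local min.

min


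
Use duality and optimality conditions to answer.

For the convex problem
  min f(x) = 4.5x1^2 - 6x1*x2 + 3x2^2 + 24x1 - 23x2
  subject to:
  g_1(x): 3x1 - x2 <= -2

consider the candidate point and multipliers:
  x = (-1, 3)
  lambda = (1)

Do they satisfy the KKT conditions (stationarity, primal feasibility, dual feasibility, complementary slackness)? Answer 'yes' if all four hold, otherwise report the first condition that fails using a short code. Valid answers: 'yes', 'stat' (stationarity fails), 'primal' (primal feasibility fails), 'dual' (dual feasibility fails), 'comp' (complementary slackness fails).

Gradient of f: grad f(x) = Q x + c = (-3, 1)
Constraint values g_i(x) = a_i^T x - b_i:
  g_1((-1, 3)) = -4
Stationarity residual: grad f(x) + sum_i lambda_i a_i = (0, 0)
  -> stationarity OK
Primal feasibility (all g_i <= 0): OK
Dual feasibility (all lambda_i >= 0): OK
Complementary slackness (lambda_i * g_i(x) = 0 for all i): FAILS

Verdict: the first failing condition is complementary_slackness -> comp.

comp


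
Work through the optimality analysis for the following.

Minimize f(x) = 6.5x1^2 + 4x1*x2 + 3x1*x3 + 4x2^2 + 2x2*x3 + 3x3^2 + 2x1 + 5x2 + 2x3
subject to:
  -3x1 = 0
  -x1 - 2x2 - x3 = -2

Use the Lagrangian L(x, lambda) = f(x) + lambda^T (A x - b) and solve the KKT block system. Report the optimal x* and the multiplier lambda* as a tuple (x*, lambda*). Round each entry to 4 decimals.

Form the Lagrangian:
  L(x, lambda) = (1/2) x^T Q x + c^T x + lambda^T (A x - b)
Stationarity (grad_x L = 0): Q x + c + A^T lambda = 0.
Primal feasibility: A x = b.

This gives the KKT block system:
  [ Q   A^T ] [ x     ]   [-c ]
  [ A    0  ] [ lambda ] = [ b ]

Solving the linear system:
  x*      = (0, 0.7917, 0.4167)
  lambda* = (0.1111, 6.0833)
  f(x*)   = 8.4792

x* = (0, 0.7917, 0.4167), lambda* = (0.1111, 6.0833)


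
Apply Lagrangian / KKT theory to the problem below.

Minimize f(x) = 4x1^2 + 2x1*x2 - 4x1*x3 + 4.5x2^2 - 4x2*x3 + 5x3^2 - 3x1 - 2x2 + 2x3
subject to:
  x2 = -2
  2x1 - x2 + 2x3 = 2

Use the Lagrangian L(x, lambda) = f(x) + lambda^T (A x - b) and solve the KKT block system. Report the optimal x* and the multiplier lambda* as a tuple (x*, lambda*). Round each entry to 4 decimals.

Form the Lagrangian:
  L(x, lambda) = (1/2) x^T Q x + c^T x + lambda^T (A x - b)
Stationarity (grad_x L = 0): Q x + c + A^T lambda = 0.
Primal feasibility: A x = b.

This gives the KKT block system:
  [ Q   A^T ] [ x     ]   [-c ]
  [ A    0  ] [ lambda ] = [ b ]

Solving the linear system:
  x*      = (0.6538, -2, -0.6538)
  lambda* = (15.6538, -0.4231)
  f(x*)   = 16.4423

x* = (0.6538, -2, -0.6538), lambda* = (15.6538, -0.4231)
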